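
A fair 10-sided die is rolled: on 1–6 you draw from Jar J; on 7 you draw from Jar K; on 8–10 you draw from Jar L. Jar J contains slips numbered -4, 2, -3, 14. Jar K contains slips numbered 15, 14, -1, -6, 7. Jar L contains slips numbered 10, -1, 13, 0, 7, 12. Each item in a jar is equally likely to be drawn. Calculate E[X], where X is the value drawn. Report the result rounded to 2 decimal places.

3.98

E[X | Jar J] = (-4 + 2 − 3 + 14)/4 = 9/4
E[X | Jar K] = (15 + 14 − 1 − 6 + 7)/5 = 29/5
E[X | Jar L] = (10 − 1 + 13 + 0 + 7 + 12)/6 = 41/6
E[X] = (3/5)·9/4 + (1/10)·29/5 + (3/10)·41/6 = 199/50 ≈ 3.98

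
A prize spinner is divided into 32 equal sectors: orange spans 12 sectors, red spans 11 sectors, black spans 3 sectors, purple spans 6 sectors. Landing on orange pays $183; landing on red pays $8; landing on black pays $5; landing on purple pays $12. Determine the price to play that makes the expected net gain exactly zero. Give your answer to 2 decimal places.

$74.09

E[payout] = (12/32)·183 + (11/32)·8 + (3/32)·5 + (6/32)·12 = 2371/32
Fair fee = E[payout] = 2371/32 ≈ $74.09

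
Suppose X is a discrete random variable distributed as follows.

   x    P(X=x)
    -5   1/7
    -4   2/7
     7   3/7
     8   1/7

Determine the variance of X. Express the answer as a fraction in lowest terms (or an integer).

1620/49

E[X] = (1/7)·(-5) + (2/7)·(-4) + (3/7)·7 + (1/7)·8 = 16/7
E[X²] = (1/7)·25 + (2/7)·16 + (3/7)·49 + (1/7)·64 = 268/7
Var(X) = 268/7 − (16/7)² = 1620/49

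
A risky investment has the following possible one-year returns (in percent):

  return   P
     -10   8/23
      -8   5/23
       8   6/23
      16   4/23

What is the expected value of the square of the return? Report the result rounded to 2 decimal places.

109.91

E[X²] = (8/23)·100 + (5/23)·64 + (6/23)·64 + (4/23)·256
     = 2528/23 ≈ 109.91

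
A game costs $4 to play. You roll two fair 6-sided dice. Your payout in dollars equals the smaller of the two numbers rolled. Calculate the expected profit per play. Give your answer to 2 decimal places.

Distribution of the smaller of the two numbers rolled: 1 w.p. 11/36, 2 w.p. 1/4, 3 w.p. 7/36, 4 w.p. 5/36, 5 w.p. 1/12, 6 w.p. 1/36
E[payout] = (11/36)·1 + (1/4)·2 + (7/36)·3 + (5/36)·4 + (1/12)·5 + (1/36)·6 = 91/36
Expected profit = 91/36 − 4 = -53/36 ≈ -$1.47

-$1.47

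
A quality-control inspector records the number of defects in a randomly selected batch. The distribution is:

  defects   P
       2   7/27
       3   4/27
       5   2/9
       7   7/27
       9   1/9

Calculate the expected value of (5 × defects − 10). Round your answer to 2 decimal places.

E[5x-10] = (7/27)·0 + (4/27)·5 + (2/9)·15 + (7/27)·25 + (1/9)·35
     = 130/9 ≈ 14.44

14.44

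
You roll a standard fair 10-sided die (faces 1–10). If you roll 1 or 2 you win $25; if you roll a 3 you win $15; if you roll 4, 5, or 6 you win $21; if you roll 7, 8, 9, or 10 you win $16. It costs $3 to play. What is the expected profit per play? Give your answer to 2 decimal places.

E[payout] = (1/10)·15 + (2/5)·16 + (3/10)·21 + (1/5)·25 = 96/5
Expected profit = 96/5 − 3 = 81/5 ≈ $16.20

$16.20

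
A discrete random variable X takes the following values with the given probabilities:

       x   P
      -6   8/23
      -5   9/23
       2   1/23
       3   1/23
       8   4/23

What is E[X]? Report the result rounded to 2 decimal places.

-2.43

E[X] = (8/23)·(-6) + (9/23)·(-5) + (1/23)·2 + (1/23)·3 + (4/23)·8
     = -56/23 ≈ -2.43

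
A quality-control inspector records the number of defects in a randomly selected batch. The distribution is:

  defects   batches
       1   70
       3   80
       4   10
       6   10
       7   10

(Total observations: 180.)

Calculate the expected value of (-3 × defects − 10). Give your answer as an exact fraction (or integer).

-18

Total = 180, so P(defects=1) = 70/180, etc.
E[-3x-10] = (7/18)·(-13) + (4/9)·(-19) + (1/18)·(-22) + (1/18)·(-28) + (1/18)·(-31)
     = -18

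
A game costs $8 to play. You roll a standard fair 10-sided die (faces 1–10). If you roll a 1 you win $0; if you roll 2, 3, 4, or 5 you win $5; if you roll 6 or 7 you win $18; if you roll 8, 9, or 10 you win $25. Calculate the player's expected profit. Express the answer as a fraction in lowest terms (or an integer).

E[payout] = (1/10)·0 + (2/5)·5 + (1/5)·18 + (3/10)·25 = 131/10
Expected profit = 131/10 − 8 = 51/10

51/10 dollars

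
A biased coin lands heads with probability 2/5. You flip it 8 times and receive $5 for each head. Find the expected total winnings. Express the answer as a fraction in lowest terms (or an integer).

E[#heads] = 8·2/5 = 16/5 (linearity over flips).
E[winnings] = 5·16/5 = 16.

$16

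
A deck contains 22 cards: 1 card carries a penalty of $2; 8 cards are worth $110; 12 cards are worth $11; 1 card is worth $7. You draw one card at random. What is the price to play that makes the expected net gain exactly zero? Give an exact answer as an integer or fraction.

1017/22 dollars

E[payout] = (1/22)·(-2) + (8/22)·110 + (12/22)·11 + (1/22)·7 = 1017/22
Fair fee = E[payout] = 1017/22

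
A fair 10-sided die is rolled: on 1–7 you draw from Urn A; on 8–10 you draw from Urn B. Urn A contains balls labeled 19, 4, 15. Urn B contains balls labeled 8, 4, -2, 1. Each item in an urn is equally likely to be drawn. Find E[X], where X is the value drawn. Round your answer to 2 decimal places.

E[X | Urn A] = (19 + 4 + 15)/3 = 38/3
E[X | Urn B] = (8 + 4 − 2 + 1)/4 = 11/4
E[X] = (7/10)·38/3 + (3/10)·11/4 = 1163/120 ≈ 9.69

9.69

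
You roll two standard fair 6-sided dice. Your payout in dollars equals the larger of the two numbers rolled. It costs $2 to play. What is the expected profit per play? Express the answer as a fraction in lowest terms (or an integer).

89/36 dollars

Distribution of the larger of the two numbers rolled: 1 w.p. 1/36, 2 w.p. 1/12, 3 w.p. 5/36, 4 w.p. 7/36, 5 w.p. 1/4, 6 w.p. 11/36
E[payout] = (1/36)·1 + (1/12)·2 + (5/36)·3 + (7/36)·4 + (1/4)·5 + (11/36)·6 = 161/36
Expected profit = 161/36 − 2 = 89/36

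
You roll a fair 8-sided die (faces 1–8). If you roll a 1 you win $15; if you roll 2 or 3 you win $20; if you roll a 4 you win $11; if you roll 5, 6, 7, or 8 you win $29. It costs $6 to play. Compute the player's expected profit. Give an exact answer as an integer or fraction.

E[payout] = (1/8)·11 + (1/8)·15 + (1/4)·20 + (1/2)·29 = 91/4
Expected profit = 91/4 − 6 = 67/4

67/4 dollars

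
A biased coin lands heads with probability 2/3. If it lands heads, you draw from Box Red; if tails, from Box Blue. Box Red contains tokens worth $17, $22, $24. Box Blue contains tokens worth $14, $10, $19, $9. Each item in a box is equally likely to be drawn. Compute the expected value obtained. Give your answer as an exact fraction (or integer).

E[X | Box Red] = (17 + 22 + 24)/3 = 21
E[X | Box Blue] = (14 + 10 + 19 + 9)/4 = 13
E[X] = (2/3)·21 + (1/3)·13 = 55/3

55/3 dollars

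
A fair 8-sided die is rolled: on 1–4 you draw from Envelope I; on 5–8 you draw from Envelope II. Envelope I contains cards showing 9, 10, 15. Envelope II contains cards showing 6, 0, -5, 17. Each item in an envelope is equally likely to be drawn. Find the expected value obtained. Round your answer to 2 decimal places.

E[X | Envelope I] = (9 + 10 + 15)/3 = 34/3
E[X | Envelope II] = (6 + 0 − 5 + 17)/4 = 9/2
E[X] = (1/2)·34/3 + (1/2)·9/2 = 95/12 ≈ 7.92

7.92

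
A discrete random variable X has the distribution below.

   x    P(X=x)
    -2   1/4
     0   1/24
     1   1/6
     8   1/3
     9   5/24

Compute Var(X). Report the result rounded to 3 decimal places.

21.665

E[X] = (1/4)·(-2) + (1/24)·0 + (1/6)·1 + (1/3)·8 + (5/24)·9 = 101/24
E[X²] = (1/4)·4 + (1/24)·0 + (1/6)·1 + (1/3)·64 + (5/24)·81 = 315/8
Var(X) = 315/8 − (101/24)² = 12479/576 ≈ 21.665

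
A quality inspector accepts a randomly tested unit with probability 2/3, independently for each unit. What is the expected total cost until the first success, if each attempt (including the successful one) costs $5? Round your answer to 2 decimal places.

E[#attempts] = 1/p = 3/2; E[cost] = 5·3/2 = 15/2.
≈ 7.50

$7.50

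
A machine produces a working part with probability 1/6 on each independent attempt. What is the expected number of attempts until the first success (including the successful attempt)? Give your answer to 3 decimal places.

6.000

For a geometric distribution, E[trials] = 1/p = 1/(1/6) = 6.
≈ 6.000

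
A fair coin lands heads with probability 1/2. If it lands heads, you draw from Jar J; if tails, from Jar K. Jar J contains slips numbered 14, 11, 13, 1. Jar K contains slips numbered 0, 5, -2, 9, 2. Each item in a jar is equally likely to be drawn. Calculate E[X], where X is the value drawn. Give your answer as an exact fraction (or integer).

251/40

E[X | Jar J] = (14 + 11 + 13 + 1)/4 = 39/4
E[X | Jar K] = (0 + 5 − 2 + 9 + 2)/5 = 14/5
E[X] = (1/2)·39/4 + (1/2)·14/5 = 251/40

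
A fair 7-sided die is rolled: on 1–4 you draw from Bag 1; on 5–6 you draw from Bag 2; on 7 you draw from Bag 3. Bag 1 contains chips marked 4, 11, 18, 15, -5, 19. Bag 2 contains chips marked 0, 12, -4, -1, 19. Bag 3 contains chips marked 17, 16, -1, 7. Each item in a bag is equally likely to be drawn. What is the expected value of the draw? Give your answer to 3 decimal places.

E[X | Bag 1] = (4 + 11 + 18 + 15 − 5 + 19)/6 = 31/3
E[X | Bag 2] = (0 + 12 − 4 − 1 + 19)/5 = 26/5
E[X | Bag 3] = (17 + 16 − 1 + 7)/4 = 39/4
E[X] = (4/7)·31/3 + (2/7)·26/5 + (1/7)·39/4 = 527/60 ≈ 8.783

8.783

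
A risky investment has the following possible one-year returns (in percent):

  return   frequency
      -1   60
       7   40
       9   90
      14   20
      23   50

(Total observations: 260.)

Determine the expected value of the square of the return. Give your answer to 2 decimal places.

Total = 260, so P(return=-1) = 60/260, etc.
E[X²] = (3/13)·1 + (2/13)·49 + (9/26)·81 + (1/13)·196 + (5/26)·529
     = 1984/13 ≈ 152.62

152.62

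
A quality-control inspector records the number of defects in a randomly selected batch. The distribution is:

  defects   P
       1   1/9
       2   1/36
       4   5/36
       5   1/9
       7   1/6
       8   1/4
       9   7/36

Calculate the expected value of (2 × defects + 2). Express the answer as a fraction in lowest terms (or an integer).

E[2x+2] = (1/9)·4 + (1/36)·6 + (5/36)·10 + (1/9)·12 + (1/6)·16 + (1/4)·18 + (7/36)·20
     = 259/18

259/18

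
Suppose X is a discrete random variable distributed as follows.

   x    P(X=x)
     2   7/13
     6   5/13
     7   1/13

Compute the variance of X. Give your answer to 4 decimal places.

E[X] = (7/13)·2 + (5/13)·6 + (1/13)·7 = 51/13
E[X²] = (7/13)·4 + (5/13)·36 + (1/13)·49 = 257/13
Var(X) = 257/13 − (51/13)² = 740/169 ≈ 4.3787

4.3787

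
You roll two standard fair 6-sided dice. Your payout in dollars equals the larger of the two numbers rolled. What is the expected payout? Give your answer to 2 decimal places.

$4.47

Distribution of the larger of the two numbers rolled: 1 w.p. 1/36, 2 w.p. 1/12, 3 w.p. 5/36, 4 w.p. 7/36, 5 w.p. 1/4, 6 w.p. 11/36
E[payout] = (1/36)·1 + (1/12)·2 + (5/36)·3 + (7/36)·4 + (1/4)·5 + (11/36)·6 = 161/36
≈ $4.47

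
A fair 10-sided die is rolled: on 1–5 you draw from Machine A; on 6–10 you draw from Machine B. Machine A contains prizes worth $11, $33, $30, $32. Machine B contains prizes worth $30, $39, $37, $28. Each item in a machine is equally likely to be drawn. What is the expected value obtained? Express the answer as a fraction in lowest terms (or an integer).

E[X | Machine A] = (11 + 33 + 30 + 32)/4 = 53/2
E[X | Machine B] = (30 + 39 + 37 + 28)/4 = 67/2
E[X] = (1/2)·53/2 + (1/2)·67/2 = 30

$30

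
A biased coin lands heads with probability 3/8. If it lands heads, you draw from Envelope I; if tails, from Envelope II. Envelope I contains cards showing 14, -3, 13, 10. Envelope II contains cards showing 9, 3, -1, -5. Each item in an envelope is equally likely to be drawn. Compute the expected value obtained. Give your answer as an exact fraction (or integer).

33/8

E[X | Envelope I] = (14 − 3 + 13 + 10)/4 = 17/2
E[X | Envelope II] = (9 + 3 − 1 − 5)/4 = 3/2
E[X] = (3/8)·17/2 + (5/8)·3/2 = 33/8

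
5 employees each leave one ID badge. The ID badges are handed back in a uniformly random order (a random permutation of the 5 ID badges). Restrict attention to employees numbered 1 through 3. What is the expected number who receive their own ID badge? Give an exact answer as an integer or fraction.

3/5

Let Xᵢ = 1 if person i gets their own ID badge. For each i, P(Xᵢ=1) = 1/5.
By linearity of expectation, E[X₁+…+X_3] = 3·(1/5) = 3/5.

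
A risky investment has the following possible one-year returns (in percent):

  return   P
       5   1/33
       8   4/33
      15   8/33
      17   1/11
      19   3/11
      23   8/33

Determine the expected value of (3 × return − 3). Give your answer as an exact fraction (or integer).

E[3x-3] = (1/33)·12 + (4/33)·21 + (8/33)·42 + (1/11)·48 + (3/11)·54 + (8/33)·66
     = 530/11

530/11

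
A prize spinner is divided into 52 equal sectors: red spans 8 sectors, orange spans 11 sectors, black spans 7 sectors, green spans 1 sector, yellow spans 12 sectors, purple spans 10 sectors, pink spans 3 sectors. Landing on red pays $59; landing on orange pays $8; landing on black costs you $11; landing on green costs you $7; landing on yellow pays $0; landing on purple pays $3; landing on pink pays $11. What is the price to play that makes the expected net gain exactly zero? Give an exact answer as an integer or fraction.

E[payout] = (8/52)·59 + (11/52)·8 + (7/52)·(-11) + (1/52)·(-7) + (12/52)·0 + (10/52)·3 + (3/52)·11 = 539/52
Fair fee = E[payout] = 539/52

539/52 dollars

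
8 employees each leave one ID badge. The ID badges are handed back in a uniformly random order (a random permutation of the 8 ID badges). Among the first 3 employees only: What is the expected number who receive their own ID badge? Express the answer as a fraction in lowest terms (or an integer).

3/8

Let Xᵢ = 1 if person i gets their own ID badge. For each i, P(Xᵢ=1) = 1/8.
By linearity of expectation, E[X₁+…+X_3] = 3·(1/8) = 3/8.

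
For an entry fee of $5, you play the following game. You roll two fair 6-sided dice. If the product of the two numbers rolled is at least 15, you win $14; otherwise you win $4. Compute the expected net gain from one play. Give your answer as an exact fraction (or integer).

E[payout] = (23/36)·4 + (13/36)·14 = 137/18
Expected profit = 137/18 − 5 = 47/18

47/18 dollars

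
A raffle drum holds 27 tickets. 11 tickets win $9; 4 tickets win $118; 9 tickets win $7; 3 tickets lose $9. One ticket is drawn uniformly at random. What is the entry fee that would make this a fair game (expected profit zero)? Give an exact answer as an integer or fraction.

607/27 dollars

E[payout] = (11/27)·9 + (4/27)·118 + (9/27)·7 + (3/27)·(-9) = 607/27
Fair fee = E[payout] = 607/27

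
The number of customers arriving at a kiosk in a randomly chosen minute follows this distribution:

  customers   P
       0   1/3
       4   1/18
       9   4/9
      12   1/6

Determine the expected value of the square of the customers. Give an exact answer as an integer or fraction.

E[X²] = (1/3)·0 + (1/18)·16 + (4/9)·81 + (1/6)·144
     = 548/9

548/9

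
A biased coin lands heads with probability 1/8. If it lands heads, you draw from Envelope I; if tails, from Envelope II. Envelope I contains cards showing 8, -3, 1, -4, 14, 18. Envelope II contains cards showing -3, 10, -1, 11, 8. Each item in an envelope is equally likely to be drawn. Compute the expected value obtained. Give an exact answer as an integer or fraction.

61/12

E[X | Envelope I] = (8 − 3 + 1 − 4 + 14 + 18)/6 = 17/3
E[X | Envelope II] = (-3 + 10 − 1 + 11 + 8)/5 = 5
E[X] = (1/8)·17/3 + (7/8)·5 = 61/12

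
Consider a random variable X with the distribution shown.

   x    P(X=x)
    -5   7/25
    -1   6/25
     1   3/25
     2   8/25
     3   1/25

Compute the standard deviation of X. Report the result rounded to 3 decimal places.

2.902

E[X] = -19/25, E[X²] = 9
Var(X) = E[X²] − (E[X])² = 9 − 361/625 = 5264/625
SD(X) = √(5264/625) ≈ 2.902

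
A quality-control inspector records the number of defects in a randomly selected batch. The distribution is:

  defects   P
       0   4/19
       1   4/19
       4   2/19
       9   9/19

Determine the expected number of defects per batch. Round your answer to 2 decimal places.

4.89

E[X] = (4/19)·0 + (4/19)·1 + (2/19)·4 + (9/19)·9
     = 93/19 ≈ 4.89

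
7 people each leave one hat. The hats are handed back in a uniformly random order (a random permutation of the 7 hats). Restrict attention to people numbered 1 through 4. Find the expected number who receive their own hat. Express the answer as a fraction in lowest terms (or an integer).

4/7

Let Xᵢ = 1 if person i gets their own hat. For each i, P(Xᵢ=1) = 1/7.
By linearity of expectation, E[X₁+…+X_4] = 4·(1/7) = 4/7.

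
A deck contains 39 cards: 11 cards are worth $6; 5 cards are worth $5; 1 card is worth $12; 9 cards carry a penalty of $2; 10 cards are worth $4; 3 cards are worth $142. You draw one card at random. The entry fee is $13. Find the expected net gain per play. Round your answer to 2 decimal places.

E[payout] = (11/39)·6 + (5/39)·5 + (1/39)·12 + (9/39)·(-2) + (10/39)·4 + (3/39)·142 = 551/39
Expected profit = 551/39 − 13 = 44/39 ≈ $1.13

$1.13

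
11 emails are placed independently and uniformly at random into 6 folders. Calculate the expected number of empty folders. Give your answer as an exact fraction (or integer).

Let Xⱼ=1 if folder j is empty. P(Xⱼ=1) = ((6-1)/6)^11 = 48828125/362797056.
By linearity, E[#empty] = 6·48828125/362797056 = 48828125/60466176.

48828125/60466176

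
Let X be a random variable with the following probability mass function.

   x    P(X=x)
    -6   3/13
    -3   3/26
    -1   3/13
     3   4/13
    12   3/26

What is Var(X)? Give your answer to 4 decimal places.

28.8417

E[X] = (3/13)·(-6) + (3/26)·(-3) + (3/13)·(-1) + (4/13)·3 + (3/26)·12 = 9/26
E[X²] = (3/13)·36 + (3/26)·9 + (3/13)·1 + (4/13)·9 + (3/26)·144 = 753/26
Var(X) = 753/26 − (9/26)² = 19497/676 ≈ 28.8417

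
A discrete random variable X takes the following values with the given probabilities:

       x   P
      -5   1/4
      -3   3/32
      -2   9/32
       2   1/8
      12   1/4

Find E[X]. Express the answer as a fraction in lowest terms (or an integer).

E[X] = (1/4)·(-5) + (3/32)·(-3) + (9/32)·(-2) + (1/8)·2 + (1/4)·12
     = 37/32

37/32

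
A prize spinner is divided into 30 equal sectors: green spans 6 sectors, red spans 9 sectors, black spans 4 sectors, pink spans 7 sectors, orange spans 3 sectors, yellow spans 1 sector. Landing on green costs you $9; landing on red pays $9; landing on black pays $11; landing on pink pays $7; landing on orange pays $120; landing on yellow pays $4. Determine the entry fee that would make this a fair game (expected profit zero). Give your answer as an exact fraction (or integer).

E[payout] = (6/30)·(-9) + (9/30)·9 + (4/30)·11 + (7/30)·7 + (3/30)·120 + (1/30)·4 = 242/15
Fair fee = E[payout] = 242/15

242/15 dollars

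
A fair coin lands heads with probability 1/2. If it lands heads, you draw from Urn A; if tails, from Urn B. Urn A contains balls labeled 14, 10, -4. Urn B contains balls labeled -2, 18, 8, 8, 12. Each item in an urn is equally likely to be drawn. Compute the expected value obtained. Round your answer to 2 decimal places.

E[X | Urn A] = (14 + 10 − 4)/3 = 20/3
E[X | Urn B] = (-2 + 18 + 8 + 8 + 12)/5 = 44/5
E[X] = (1/2)·20/3 + (1/2)·44/5 = 116/15 ≈ 7.73

7.73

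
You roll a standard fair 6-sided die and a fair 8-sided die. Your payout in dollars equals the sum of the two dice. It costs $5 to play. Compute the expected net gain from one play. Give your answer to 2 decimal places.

Distribution of the sum of the two dice: 2 w.p. 1/48, 3 w.p. 1/24, 4 w.p. 1/16, 5 w.p. 1/12, 6 w.p. 5/48, 7 w.p. 1/8, …
E[payout] = (1/48)·2 + (1/24)·3 + (1/16)·4 + (1/12)·5 + (5/48)·6 + (1/8)·7 + (1/8)·8 + (1/8)·9 + (5/48)·10 + (1/12)·11 + (1/16)·12 + (1/24)·13 + (1/48)·14 = 8
Expected profit = 8 − 5 = 3 ≈ $3.00

$3.00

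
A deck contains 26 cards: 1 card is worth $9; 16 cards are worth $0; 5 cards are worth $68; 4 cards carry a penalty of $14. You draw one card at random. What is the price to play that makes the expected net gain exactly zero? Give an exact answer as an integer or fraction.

293/26 dollars

E[payout] = (1/26)·9 + (16/26)·0 + (5/26)·68 + (4/26)·(-14) = 293/26
Fair fee = E[payout] = 293/26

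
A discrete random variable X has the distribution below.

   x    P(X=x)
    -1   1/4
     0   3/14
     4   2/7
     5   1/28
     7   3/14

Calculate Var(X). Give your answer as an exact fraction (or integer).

E[X] = (1/4)·(-1) + (3/14)·0 + (2/7)·4 + (1/28)·5 + (3/14)·7 = 18/7
E[X²] = (1/4)·1 + (3/14)·0 + (2/7)·16 + (1/28)·25 + (3/14)·49 = 227/14
Var(X) = 227/14 − (18/7)² = 941/98

941/98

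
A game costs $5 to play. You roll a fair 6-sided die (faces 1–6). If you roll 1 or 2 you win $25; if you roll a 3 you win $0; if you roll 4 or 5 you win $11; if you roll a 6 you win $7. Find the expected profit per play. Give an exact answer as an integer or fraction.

E[payout] = (1/6)·0 + (1/6)·7 + (1/3)·11 + (1/3)·25 = 79/6
Expected profit = 79/6 − 5 = 49/6

49/6 dollars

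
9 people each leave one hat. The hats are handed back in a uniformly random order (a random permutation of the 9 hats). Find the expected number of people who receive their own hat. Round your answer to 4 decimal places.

Let Xᵢ = 1 if person i gets their own hat. For each i, P(Xᵢ=1) = 1/9.
By linearity of expectation, E[X₁+…+X_9] = 9·(1/9) = 1.
≈ 1.0000

1.0000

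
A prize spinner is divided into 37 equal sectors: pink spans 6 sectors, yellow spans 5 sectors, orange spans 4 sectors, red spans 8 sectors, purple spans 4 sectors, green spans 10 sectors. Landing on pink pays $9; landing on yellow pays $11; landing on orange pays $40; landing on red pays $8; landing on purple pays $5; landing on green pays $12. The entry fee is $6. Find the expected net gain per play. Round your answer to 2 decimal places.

E[payout] = (6/37)·9 + (5/37)·11 + (4/37)·40 + (8/37)·8 + (4/37)·5 + (10/37)·12 = 473/37
Expected profit = 473/37 − 6 = 251/37 ≈ $6.78

$6.78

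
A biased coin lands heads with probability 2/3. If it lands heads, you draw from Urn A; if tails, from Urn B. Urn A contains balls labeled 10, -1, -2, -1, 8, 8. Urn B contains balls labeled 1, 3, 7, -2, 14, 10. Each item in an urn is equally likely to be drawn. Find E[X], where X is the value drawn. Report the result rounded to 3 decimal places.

4.278

E[X | Urn A] = (10 − 1 − 2 − 1 + 8 + 8)/6 = 11/3
E[X | Urn B] = (1 + 3 + 7 − 2 + 14 + 10)/6 = 11/2
E[X] = (2/3)·11/3 + (1/3)·11/2 = 77/18 ≈ 4.278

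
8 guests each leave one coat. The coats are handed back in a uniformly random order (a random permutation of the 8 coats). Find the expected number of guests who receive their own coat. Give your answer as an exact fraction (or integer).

Let Xᵢ = 1 if person i gets their own coat. For each i, P(Xᵢ=1) = 1/8.
By linearity of expectation, E[X₁+…+X_8] = 8·(1/8) = 1.

1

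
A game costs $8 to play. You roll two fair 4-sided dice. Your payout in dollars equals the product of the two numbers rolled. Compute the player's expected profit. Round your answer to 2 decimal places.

-$1.75

Distribution of the product of the two numbers rolled: 1 w.p. 1/16, 2 w.p. 1/8, 3 w.p. 1/8, 4 w.p. 3/16, 6 w.p. 1/8, 8 w.p. 1/8, …
E[payout] = (1/16)·1 + (1/8)·2 + (1/8)·3 + (3/16)·4 + (1/8)·6 + (1/8)·8 + (1/16)·9 + (1/8)·12 + (1/16)·16 = 25/4
Expected profit = 25/4 − 8 = -7/4 ≈ -$1.75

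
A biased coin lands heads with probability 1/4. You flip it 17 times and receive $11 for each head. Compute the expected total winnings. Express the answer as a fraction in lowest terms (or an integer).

187/4 dollars

E[#heads] = 17·1/4 = 17/4 (linearity over flips).
E[winnings] = 11·17/4 = 187/4.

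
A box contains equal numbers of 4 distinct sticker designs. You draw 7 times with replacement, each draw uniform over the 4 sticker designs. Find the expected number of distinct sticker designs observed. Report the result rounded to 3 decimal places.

3.466

Let Xⱼ=1 if type j appears at least once. P(Xⱼ=1) = 1 − ((4−1)/4)^7 = 14197/16384.
E[#distinct] = 4·14197/16384 = 14197/4096.
≈ 3.466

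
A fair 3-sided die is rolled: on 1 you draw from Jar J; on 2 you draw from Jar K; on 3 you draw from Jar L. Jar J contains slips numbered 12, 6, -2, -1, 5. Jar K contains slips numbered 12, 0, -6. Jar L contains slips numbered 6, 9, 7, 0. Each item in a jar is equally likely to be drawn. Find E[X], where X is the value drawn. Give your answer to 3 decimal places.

3.833

E[X | Jar J] = (12 + 6 − 2 − 1 + 5)/5 = 4
E[X | Jar K] = (12 + 0 − 6)/3 = 2
E[X | Jar L] = (6 + 9 + 7 + 0)/4 = 11/2
E[X] = (1/3)·4 + (1/3)·2 + (1/3)·11/2 = 23/6 ≈ 3.833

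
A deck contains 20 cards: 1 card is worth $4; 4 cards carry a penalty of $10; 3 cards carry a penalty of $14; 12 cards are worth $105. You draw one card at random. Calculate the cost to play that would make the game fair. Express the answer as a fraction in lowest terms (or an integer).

591/10 dollars

E[payout] = (1/20)·4 + (4/20)·(-10) + (3/20)·(-14) + (12/20)·105 = 591/10
Fair fee = E[payout] = 591/10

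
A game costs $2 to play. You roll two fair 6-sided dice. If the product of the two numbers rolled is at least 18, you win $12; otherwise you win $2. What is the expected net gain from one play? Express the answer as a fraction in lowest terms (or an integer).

25/9 dollars

E[payout] = (13/18)·2 + (5/18)·12 = 43/9
Expected profit = 43/9 − 2 = 25/9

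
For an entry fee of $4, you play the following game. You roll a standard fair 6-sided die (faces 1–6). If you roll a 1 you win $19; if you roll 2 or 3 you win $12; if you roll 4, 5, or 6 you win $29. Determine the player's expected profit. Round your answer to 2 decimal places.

$17.67

E[payout] = (1/3)·12 + (1/6)·19 + (1/2)·29 = 65/3
Expected profit = 65/3 − 4 = 53/3 ≈ $17.67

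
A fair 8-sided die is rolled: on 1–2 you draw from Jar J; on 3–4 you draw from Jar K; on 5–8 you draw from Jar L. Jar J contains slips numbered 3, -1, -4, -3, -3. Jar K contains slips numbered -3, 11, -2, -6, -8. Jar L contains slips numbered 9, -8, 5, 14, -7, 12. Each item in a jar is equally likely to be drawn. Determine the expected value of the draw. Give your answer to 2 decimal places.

E[X | Jar J] = (3 − 1 − 4 − 3 − 3)/5 = -8/5
E[X | Jar K] = (-3 + 11 − 2 − 6 − 8)/5 = -8/5
E[X | Jar L] = (9 − 8 + 5 + 14 − 7 + 12)/6 = 25/6
E[X] = (1/4)·(-8/5) + (1/4)·(-8/5) + (1/2)·25/6 = 77/60 ≈ 1.28

1.28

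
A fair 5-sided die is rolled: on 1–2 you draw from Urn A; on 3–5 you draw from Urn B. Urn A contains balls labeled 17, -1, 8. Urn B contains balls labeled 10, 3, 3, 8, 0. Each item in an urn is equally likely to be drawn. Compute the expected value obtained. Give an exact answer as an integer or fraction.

152/25

E[X | Urn A] = (17 − 1 + 8)/3 = 8
E[X | Urn B] = (10 + 3 + 3 + 8 + 0)/5 = 24/5
E[X] = (2/5)·8 + (3/5)·24/5 = 152/25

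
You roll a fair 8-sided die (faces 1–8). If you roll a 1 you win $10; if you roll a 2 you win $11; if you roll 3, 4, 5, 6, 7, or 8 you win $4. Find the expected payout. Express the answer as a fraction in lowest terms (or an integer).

E[payout] = (3/4)·4 + (1/8)·10 + (1/8)·11 = 45/8

45/8 dollars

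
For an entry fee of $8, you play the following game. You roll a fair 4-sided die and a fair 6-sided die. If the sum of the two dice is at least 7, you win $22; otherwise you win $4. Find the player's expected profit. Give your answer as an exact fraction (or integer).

E[payout] = (7/12)·4 + (5/12)·22 = 23/2
Expected profit = 23/2 − 8 = 7/2

7/2 dollars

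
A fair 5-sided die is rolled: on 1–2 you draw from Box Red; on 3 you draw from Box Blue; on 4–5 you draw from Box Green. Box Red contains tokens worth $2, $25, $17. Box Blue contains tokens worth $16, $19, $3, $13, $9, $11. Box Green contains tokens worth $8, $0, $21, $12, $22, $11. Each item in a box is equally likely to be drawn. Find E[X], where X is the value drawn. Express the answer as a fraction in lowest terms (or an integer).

79/6 dollars

E[X | Box Red] = (2 + 25 + 17)/3 = 44/3
E[X | Box Blue] = (16 + 19 + 3 + 13 + 9 + 11)/6 = 71/6
E[X | Box Green] = (8 + 0 + 21 + 12 + 22 + 11)/6 = 37/3
E[X] = (2/5)·44/3 + (1/5)·71/6 + (2/5)·37/3 = 79/6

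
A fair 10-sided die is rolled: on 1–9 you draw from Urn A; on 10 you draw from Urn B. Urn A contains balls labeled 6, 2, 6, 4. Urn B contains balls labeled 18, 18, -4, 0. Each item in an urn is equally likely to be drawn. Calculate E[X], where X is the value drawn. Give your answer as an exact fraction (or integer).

97/20

E[X | Urn A] = (6 + 2 + 6 + 4)/4 = 9/2
E[X | Urn B] = (18 + 18 − 4 + 0)/4 = 8
E[X] = (9/10)·9/2 + (1/10)·8 = 97/20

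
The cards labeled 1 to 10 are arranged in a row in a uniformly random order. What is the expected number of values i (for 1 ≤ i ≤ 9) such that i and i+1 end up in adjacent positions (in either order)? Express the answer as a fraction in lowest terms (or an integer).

9/5

For each i ∈ {1,…,9}, let Xᵢ = 1 if i and i+1 are adjacent. P(Xᵢ=1) = 2·(10−1)!/10! = 2/10.
By linearity, E[ΣXᵢ] = (9)·(2/10) = 9/5.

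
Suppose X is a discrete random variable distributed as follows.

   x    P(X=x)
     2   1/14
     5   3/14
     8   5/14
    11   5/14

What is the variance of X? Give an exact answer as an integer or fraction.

54/7

E[X] = (1/14)·2 + (3/14)·5 + (5/14)·8 + (5/14)·11 = 8
E[X²] = (1/14)·4 + (3/14)·25 + (5/14)·64 + (5/14)·121 = 502/7
Var(X) = 502/7 − (8)² = 54/7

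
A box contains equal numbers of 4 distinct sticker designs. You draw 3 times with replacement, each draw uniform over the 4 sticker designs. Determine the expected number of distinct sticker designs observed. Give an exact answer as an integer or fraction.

37/16

Let Xⱼ=1 if type j appears at least once. P(Xⱼ=1) = 1 − ((4−1)/4)^3 = 37/64.
E[#distinct] = 4·37/64 = 37/16.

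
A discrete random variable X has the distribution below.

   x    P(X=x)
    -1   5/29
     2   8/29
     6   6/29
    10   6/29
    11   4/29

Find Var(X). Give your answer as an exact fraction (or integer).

E[X] = (5/29)·(-1) + (8/29)·2 + (6/29)·6 + (6/29)·10 + (4/29)·11 = 151/29
E[X²] = (5/29)·1 + (8/29)·4 + (6/29)·36 + (6/29)·100 + (4/29)·121 = 1337/29
Var(X) = 1337/29 − (151/29)² = 15972/841

15972/841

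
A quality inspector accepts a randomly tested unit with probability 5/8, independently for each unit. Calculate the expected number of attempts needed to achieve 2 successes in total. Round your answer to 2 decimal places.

By linearity (sum of 2 independent geometric waits), E[trials] = 2/p = 2/(5/8) = 16/5.
≈ 3.20

3.20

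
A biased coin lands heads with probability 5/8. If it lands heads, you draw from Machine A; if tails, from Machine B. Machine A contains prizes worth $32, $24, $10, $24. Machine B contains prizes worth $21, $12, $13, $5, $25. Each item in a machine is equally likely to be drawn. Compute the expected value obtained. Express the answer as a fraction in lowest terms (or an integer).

1581/80 dollars

E[X | Machine A] = (32 + 24 + 10 + 24)/4 = 45/2
E[X | Machine B] = (21 + 12 + 13 + 5 + 25)/5 = 76/5
E[X] = (5/8)·45/2 + (3/8)·76/5 = 1581/80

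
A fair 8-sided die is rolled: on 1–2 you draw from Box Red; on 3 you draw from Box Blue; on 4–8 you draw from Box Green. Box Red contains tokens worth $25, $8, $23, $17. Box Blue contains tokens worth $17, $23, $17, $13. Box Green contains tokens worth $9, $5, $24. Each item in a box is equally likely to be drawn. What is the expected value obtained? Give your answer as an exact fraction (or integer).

44/3 dollars

E[X | Box Red] = (25 + 8 + 23 + 17)/4 = 73/4
E[X | Box Blue] = (17 + 23 + 17 + 13)/4 = 35/2
E[X | Box Green] = (9 + 5 + 24)/3 = 38/3
E[X] = (1/4)·73/4 + (1/8)·35/2 + (5/8)·38/3 = 44/3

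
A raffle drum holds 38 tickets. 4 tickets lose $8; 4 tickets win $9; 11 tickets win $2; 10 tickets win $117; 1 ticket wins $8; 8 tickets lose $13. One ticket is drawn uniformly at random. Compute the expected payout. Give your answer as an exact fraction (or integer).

E[payout] = (4/38)·(-8) + (4/38)·9 + (11/38)·2 + (10/38)·117 + (1/38)·8 + (8/38)·(-13) = 550/19

550/19 dollars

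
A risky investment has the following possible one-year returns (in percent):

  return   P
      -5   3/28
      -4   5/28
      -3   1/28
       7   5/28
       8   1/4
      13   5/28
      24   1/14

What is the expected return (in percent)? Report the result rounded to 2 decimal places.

5.93

E[X] = (3/28)·(-5) + (5/28)·(-4) + (1/28)·(-3) + (5/28)·7 + (1/4)·8 + (5/28)·13 + (1/14)·24
     = 83/14 ≈ 5.93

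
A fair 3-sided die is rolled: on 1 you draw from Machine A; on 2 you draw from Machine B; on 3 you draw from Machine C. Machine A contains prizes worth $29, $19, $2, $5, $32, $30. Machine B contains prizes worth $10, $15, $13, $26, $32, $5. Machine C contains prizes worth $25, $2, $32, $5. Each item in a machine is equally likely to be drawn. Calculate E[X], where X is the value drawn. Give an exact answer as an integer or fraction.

E[X | Machine A] = (29 + 19 + 2 + 5 + 32 + 30)/6 = 39/2
E[X | Machine B] = (10 + 15 + 13 + 26 + 32 + 5)/6 = 101/6
E[X | Machine C] = (25 + 2 + 32 + 5)/4 = 16
E[X] = (1/3)·39/2 + (1/3)·101/6 + (1/3)·16 = 157/9

157/9 dollars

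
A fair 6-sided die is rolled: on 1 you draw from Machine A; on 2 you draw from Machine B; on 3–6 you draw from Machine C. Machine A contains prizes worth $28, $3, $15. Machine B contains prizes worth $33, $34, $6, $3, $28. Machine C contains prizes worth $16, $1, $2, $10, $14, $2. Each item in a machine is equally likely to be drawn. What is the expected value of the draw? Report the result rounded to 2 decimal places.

E[X | Machine A] = (28 + 3 + 15)/3 = 46/3
E[X | Machine B] = (33 + 34 + 6 + 3 + 28)/5 = 104/5
E[X | Machine C] = (16 + 1 + 2 + 10 + 14 + 2)/6 = 15/2
E[X] = (1/6)·46/3 + (1/6)·104/5 + (2/3)·15/2 = 496/45 ≈ 11.02

$11.02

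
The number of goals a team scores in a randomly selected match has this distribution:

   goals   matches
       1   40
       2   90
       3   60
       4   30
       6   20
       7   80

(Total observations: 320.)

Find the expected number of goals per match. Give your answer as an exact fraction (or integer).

15/4

Total = 320, so P(goals=1) = 40/320, etc.
E[X] = (1/8)·1 + (9/32)·2 + (3/16)·3 + (3/32)·4 + (1/16)·6 + (1/4)·7
     = 15/4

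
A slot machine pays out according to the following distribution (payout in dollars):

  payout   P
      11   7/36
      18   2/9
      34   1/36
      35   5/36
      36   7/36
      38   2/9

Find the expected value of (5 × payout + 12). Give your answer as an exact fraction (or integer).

2681/18

E[5x+12] = (7/36)·67 + (2/9)·102 + (1/36)·182 + (5/36)·187 + (7/36)·192 + (2/9)·202
     = 2681/18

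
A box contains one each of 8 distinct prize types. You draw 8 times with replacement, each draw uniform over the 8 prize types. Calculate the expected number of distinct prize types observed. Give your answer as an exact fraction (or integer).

Let Xⱼ=1 if type j appears at least once. P(Xⱼ=1) = 1 − ((8−1)/8)^8 = 11012415/16777216.
E[#distinct] = 8·11012415/16777216 = 11012415/2097152.

11012415/2097152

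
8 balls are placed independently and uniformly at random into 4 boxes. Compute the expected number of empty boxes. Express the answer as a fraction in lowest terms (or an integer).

6561/16384

Let Xⱼ=1 if box j is empty. P(Xⱼ=1) = ((4-1)/4)^8 = 6561/65536.
By linearity, E[#empty] = 4·6561/65536 = 6561/16384.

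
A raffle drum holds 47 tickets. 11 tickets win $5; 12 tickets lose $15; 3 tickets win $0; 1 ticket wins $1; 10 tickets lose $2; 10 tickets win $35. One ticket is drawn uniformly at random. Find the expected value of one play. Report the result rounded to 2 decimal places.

E[payout] = (11/47)·5 + (12/47)·(-15) + (3/47)·0 + (1/47)·1 + (10/47)·(-2) + (10/47)·35 = 206/47
≈ $4.38

$4.38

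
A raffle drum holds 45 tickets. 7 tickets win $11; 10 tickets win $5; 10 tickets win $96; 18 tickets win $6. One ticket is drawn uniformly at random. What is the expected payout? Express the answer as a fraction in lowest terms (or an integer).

239/9 dollars

E[payout] = (7/45)·11 + (10/45)·5 + (10/45)·96 + (18/45)·6 = 239/9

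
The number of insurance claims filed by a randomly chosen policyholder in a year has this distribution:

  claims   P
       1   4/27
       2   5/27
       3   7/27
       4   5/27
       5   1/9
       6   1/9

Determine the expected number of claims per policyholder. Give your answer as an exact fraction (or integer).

E[X] = (4/27)·1 + (5/27)·2 + (7/27)·3 + (5/27)·4 + (1/9)·5 + (1/9)·6
     = 88/27

88/27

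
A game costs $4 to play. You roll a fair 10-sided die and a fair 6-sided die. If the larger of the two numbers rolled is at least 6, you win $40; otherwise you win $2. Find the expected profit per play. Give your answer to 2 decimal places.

E[payout] = (5/12)·2 + (7/12)·40 = 145/6
Expected profit = 145/6 − 4 = 121/6 ≈ $20.17

$20.17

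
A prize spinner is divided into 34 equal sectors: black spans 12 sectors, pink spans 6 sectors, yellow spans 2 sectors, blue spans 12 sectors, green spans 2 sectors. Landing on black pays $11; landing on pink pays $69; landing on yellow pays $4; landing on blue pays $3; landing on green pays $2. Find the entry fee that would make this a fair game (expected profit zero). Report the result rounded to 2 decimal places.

E[payout] = (12/34)·11 + (6/34)·69 + (2/34)·4 + (12/34)·3 + (2/34)·2 = 297/17
Fair fee = E[payout] = 297/17 ≈ $17.47

$17.47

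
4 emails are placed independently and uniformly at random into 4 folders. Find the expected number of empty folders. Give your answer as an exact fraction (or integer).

Let Xⱼ=1 if folder j is empty. P(Xⱼ=1) = ((4-1)/4)^4 = 81/256.
By linearity, E[#empty] = 4·81/256 = 81/64.

81/64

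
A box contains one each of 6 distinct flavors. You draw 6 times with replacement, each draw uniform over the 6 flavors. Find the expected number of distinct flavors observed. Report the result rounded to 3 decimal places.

3.991

Let Xⱼ=1 if type j appears at least once. P(Xⱼ=1) = 1 − ((6−1)/6)^6 = 31031/46656.
E[#distinct] = 6·31031/46656 = 31031/7776.
≈ 3.991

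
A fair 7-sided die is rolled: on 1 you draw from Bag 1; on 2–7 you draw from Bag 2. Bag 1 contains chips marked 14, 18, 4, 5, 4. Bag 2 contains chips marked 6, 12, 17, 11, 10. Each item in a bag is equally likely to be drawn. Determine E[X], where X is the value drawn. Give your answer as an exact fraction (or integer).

381/35

E[X | Bag 1] = (14 + 18 + 4 + 5 + 4)/5 = 9
E[X | Bag 2] = (6 + 12 + 17 + 11 + 10)/5 = 56/5
E[X] = (1/7)·9 + (6/7)·56/5 = 381/35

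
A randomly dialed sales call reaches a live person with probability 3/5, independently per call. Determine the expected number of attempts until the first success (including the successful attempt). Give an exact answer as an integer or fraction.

For a geometric distribution, E[trials] = 1/p = 1/(3/5) = 5/3.

5/3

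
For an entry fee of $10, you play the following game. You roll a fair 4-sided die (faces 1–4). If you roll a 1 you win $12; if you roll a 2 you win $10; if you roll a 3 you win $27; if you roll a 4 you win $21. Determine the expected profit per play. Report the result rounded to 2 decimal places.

E[payout] = (1/4)·10 + (1/4)·12 + (1/4)·21 + (1/4)·27 = 35/2
Expected profit = 35/2 − 10 = 15/2 ≈ $7.50

$7.50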